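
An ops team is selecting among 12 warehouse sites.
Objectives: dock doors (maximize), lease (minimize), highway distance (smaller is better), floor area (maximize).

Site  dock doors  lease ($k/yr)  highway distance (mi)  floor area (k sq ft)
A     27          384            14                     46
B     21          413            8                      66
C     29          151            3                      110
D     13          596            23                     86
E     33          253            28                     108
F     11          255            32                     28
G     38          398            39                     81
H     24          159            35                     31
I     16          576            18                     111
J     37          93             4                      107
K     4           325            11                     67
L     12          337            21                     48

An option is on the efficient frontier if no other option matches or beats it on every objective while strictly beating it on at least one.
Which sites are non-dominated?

C, E, G, I, J

A: dominated by C (dock doors 29≥27, lease 151≤384, highway distance 3≤14, floor area 110≥46).
B: dominated by C (dock doors 29≥21, lease 151≤413, highway distance 3≤8, floor area 110≥66).
C: not dominated (best highway distance).
D: dominated by C (dock doors 29≥13, lease 151≤596, highway distance 3≤23, floor area 110≥86).
E: not dominated.
F: dominated by C (dock doors 29≥11, lease 151≤255, highway distance 3≤32, floor area 110≥28).
G: not dominated (best dock doors).
H: dominated by C (dock doors 29≥24, lease 151≤159, highway distance 3≤35, floor area 110≥31).
I: not dominated (best floor area).
J: not dominated (best lease).
K: dominated by C (dock doors 29≥4, lease 151≤325, highway distance 3≤11, floor area 110≥67).
L: dominated by C (dock doors 29≥12, lease 151≤337, highway distance 3≤21, floor area 110≥48).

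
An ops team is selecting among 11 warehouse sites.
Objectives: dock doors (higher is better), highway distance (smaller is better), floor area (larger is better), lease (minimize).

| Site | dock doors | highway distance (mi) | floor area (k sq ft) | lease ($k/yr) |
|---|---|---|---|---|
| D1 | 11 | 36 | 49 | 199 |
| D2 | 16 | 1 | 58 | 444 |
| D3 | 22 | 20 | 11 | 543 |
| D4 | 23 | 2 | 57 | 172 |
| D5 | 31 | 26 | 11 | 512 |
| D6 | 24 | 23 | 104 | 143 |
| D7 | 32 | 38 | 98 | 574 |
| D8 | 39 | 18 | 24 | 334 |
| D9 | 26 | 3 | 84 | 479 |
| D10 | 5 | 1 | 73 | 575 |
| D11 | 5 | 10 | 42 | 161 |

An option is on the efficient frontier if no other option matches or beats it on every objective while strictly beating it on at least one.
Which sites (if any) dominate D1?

D4, D6

D4: dock doors 23≥11, highway distance 2≤36, floor area 57≥49, lease 172≤199 — dominates D1.
D6: dock doors 24≥11, highway distance 23≤36, floor area 104≥49, lease 143≤199 — dominates D1.
Others (D2, D3, D5, D7, D8, D9, D10, D11) are each worse than D1 on at least one objective.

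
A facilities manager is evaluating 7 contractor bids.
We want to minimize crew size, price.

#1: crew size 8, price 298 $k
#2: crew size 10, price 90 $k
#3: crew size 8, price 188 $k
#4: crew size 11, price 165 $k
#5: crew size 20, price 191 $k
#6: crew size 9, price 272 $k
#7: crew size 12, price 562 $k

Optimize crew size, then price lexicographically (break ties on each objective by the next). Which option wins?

#3

First minimize crew size: best is 8, kept {#1, #3}.
Then minimize price: best is 188, kept {#3}.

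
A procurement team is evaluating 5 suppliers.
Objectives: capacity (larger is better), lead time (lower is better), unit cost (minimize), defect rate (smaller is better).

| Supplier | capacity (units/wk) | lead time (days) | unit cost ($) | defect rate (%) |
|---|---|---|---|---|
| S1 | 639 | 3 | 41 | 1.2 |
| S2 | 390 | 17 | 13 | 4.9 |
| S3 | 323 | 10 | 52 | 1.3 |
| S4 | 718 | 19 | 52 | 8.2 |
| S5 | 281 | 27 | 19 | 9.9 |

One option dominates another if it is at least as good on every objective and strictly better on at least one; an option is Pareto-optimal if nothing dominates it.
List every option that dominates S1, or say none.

S2: worse on capacity (390 vs 639).
S3: worse on capacity (323 vs 639).
S4: worse on lead time (19 vs 3).
S5: worse on capacity (281 vs 639).
No option dominates S1.

none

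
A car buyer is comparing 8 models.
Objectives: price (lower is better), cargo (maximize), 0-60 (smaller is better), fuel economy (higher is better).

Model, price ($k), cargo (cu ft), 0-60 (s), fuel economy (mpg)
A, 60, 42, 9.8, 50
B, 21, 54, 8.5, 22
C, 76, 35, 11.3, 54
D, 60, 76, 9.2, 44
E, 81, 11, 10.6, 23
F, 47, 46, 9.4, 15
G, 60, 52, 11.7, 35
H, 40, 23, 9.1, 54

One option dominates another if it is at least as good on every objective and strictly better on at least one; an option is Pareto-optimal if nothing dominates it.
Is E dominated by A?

Yes

A vs E: price 60≤81, cargo 42≥11, 0-60 9.8≤10.6, fuel economy 50≥23 — A is at least as good on every objective with at least one strict improvement.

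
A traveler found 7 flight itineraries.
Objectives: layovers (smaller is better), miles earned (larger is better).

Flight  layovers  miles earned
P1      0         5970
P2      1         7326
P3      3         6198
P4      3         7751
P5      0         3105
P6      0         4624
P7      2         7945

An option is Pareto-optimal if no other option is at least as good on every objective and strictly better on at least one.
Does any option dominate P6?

Yes

P1 vs P6: layovers 0≤0, miles earned 5970≥4624 — P1 is at least as good on every objective and strictly better on at least one, so P1 dominates P6.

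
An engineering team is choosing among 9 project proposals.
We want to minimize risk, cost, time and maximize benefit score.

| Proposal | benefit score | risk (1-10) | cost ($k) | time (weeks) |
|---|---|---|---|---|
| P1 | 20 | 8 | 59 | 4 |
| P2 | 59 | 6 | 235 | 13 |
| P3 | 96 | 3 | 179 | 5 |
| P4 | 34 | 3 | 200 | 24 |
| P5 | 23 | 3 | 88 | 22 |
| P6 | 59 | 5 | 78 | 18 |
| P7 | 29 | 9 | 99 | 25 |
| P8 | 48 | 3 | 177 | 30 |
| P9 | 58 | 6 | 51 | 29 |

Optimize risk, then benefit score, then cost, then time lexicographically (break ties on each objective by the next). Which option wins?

P3

First minimize risk: best is 3, kept {P3, P4, P5, P8}.
Then maximize benefit score: best is 96, kept {P3}.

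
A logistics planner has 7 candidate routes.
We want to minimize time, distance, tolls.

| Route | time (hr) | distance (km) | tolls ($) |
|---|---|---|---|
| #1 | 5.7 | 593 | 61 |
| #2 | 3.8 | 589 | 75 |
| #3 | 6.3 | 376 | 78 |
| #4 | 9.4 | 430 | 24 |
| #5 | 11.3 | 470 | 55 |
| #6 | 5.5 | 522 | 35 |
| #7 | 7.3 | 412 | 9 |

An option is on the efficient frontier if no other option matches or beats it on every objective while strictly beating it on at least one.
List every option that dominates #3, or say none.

none

#1: worse on distance (593 vs 376).
#2: worse on distance (589 vs 376).
#4: worse on time (9.4 vs 6.3).
#5: worse on time (11.3 vs 6.3).
#6: worse on distance (522 vs 376).
#7: worse on time (7.3 vs 6.3).
No option dominates #3.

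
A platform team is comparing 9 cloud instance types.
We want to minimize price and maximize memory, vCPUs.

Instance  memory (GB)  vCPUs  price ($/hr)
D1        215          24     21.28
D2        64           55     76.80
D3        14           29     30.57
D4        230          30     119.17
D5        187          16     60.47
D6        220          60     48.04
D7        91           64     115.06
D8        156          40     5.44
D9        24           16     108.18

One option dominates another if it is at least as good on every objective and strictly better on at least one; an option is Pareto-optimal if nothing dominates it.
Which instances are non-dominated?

D1, D4, D6, D7, D8

D1: not dominated.
D2: dominated by D6 (memory 220≥64, vCPUs 60≥55, price 48.04≤76.80).
D3: dominated by D8 (memory 156≥14, vCPUs 40≥29, price 5.44≤30.57).
D4: not dominated (best memory).
D5: dominated by D1 (memory 215≥187, vCPUs 24≥16, price 21.28≤60.47).
D6: not dominated.
D7: not dominated (best vCPUs).
D8: not dominated (best price).
D9: dominated by D1 (memory 215≥24, vCPUs 24≥16, price 21.28≤108.18).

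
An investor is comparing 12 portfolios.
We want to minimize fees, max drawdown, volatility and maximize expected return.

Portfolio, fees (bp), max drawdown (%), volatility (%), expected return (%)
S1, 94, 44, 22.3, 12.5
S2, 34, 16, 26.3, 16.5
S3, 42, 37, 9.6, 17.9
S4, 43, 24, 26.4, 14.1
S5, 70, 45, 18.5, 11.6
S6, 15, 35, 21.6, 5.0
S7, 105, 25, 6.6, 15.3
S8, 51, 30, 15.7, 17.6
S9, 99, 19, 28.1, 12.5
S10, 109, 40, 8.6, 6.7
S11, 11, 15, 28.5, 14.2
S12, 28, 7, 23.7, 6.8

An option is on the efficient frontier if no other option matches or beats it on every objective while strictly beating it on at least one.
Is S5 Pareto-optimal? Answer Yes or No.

No

S3 vs S5: fees 42≤70, max drawdown 37≤45, volatility 9.6≤18.5, expected return 17.9≥11.6 — S3 is at least as good on every objective and strictly better on at least one, so S3 dominates S5.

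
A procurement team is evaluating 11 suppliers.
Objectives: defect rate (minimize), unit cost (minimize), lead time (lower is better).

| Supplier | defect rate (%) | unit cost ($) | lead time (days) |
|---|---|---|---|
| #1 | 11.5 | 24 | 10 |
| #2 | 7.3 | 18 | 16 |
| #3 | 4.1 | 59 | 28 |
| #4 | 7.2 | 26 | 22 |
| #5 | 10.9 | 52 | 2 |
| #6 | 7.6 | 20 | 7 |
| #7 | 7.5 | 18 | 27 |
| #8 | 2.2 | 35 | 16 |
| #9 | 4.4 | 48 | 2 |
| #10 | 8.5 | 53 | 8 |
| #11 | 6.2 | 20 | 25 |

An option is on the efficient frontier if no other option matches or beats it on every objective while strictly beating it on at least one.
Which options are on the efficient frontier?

#1: dominated by #6 (defect rate 7.6≤11.5, unit cost 20≤24, lead time 7≤10).
#2: not dominated.
#3: dominated by #8 (defect rate 2.2≤4.1, unit cost 35≤59, lead time 16≤28).
#4: not dominated.
#5: dominated by #9 (defect rate 4.4≤10.9, unit cost 48≤52, lead time 2≤2).
#6: not dominated.
#7: dominated by #2 (defect rate 7.3≤7.5, unit cost 18≤18, lead time 16≤27).
#8: not dominated (best defect rate).
#9: not dominated.
#10: dominated by #6 (defect rate 7.6≤8.5, unit cost 20≤53, lead time 7≤8).
#11: not dominated.

#2, #4, #6, #8, #9, #11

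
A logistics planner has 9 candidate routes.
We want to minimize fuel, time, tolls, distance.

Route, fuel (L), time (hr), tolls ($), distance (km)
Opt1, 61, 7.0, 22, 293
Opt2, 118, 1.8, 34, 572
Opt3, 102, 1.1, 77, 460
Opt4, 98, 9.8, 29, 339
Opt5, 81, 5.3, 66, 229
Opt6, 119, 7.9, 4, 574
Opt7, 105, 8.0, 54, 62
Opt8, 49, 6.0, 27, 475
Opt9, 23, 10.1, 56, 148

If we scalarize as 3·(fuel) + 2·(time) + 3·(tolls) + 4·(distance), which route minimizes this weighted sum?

Opt7

Opt1: 3·61 + 2·7.0 + 3·22 + 4·293 = 1435.0
Opt2: 3·118 + 2·1.8 + 3·34 + 4·572 = 2747.6
Opt3: 3·102 + 2·1.1 + 3·77 + 4·460 = 2379.2
Opt4: 3·98 + 2·9.8 + 3·29 + 4·339 = 1756.6
Opt5: 3·81 + 2·5.3 + 3·66 + 4·229 = 1367.6
Opt6: 3·119 + 2·7.9 + 3·4 + 4·574 = 2680.8
Opt7: 3·105 + 2·8.0 + 3·54 + 4·62 = 741.0
Opt8: 3·49 + 2·6.0 + 3·27 + 4·475 = 2140.0
Opt9: 3·23 + 2·10.1 + 3·56 + 4·148 = 849.2
Lowest: Opt7 at 741.0.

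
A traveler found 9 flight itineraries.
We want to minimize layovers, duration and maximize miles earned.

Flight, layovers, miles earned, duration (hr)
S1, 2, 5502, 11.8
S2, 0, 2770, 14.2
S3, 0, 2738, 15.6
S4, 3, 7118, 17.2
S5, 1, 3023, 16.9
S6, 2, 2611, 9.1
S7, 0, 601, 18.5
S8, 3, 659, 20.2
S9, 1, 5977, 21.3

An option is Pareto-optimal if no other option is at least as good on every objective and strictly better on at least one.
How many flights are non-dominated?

6

S1: not dominated.
S2: not dominated.
S3: dominated by S2 (layovers 0≤0, miles earned 2770≥2738, duration 14.2≤15.6).
S4: not dominated (best miles earned).
S5: not dominated.
S6: not dominated (best duration).
S7: dominated by S2 (layovers 0≤0, miles earned 2770≥601, duration 14.2≤18.5).
S8: dominated by S1 (layovers 2≤3, miles earned 5502≥659, duration 11.8≤20.2).
S9: not dominated.
Pareto-optimal: S1, S2, S4, S5, S6, S9 → 6.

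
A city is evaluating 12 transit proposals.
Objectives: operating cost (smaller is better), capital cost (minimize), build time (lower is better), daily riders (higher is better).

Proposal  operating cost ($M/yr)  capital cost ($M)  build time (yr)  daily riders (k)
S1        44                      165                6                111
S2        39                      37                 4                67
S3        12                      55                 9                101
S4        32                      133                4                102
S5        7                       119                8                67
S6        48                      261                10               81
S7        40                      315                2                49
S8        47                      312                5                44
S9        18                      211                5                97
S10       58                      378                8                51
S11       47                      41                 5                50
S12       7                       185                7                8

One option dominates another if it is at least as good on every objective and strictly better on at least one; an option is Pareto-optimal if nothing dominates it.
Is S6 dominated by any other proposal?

S1 vs S6: operating cost 44≤48, capital cost 165≤261, build time 6≤10, daily riders 111≥81 — S1 is at least as good on every objective and strictly better on at least one, so S1 dominates S6.

Yes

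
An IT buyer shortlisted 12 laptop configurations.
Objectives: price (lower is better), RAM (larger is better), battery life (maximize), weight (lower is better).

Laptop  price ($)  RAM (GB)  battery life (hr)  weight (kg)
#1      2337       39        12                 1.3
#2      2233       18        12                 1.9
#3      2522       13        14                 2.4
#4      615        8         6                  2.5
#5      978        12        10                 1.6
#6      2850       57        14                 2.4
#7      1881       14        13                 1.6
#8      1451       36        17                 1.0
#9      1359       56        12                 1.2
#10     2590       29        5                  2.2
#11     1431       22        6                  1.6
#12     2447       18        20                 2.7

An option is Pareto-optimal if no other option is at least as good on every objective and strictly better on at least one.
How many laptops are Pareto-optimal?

#1: dominated by #9 (price 1359≤2337, RAM 56≥39, battery life 12≥12, weight 1.2≤1.3).
#2: dominated by #8 (price 1451≤2233, RAM 36≥18, battery life 17≥12, weight 1.0≤1.9).
#3: dominated by #8 (price 1451≤2522, RAM 36≥13, battery life 17≥14, weight 1.0≤2.4).
#4: not dominated (best price).
#5: not dominated.
#6: not dominated (best RAM).
#7: dominated by #8 (price 1451≤1881, RAM 36≥14, battery life 17≥13, weight 1.0≤1.6).
#8: not dominated (best weight).
#9: not dominated.
#10: dominated by #1 (price 2337≤2590, RAM 39≥29, battery life 12≥5, weight 1.3≤2.2).
#11: dominated by #9 (price 1359≤1431, RAM 56≥22, battery life 12≥6, weight 1.2≤1.6).
#12: not dominated (best battery life).
Pareto-optimal: #4, #5, #6, #8, #9, #12 → 6.

6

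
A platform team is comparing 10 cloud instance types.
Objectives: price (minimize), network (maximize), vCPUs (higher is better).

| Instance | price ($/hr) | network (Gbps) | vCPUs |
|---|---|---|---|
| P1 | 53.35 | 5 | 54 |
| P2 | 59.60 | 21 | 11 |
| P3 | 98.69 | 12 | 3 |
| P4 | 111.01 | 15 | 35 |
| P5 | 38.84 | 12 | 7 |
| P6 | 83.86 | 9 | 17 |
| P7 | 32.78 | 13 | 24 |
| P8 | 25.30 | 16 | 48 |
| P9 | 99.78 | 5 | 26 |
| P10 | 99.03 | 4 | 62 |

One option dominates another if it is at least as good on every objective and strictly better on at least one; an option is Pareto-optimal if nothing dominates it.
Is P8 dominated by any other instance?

P1: worse on price (53.35 vs 25.30).
P2: worse on price (59.60 vs 25.30).
P3: worse on price (98.69 vs 25.30).
P4: worse on price (111.01 vs 25.30).
P5: worse on price (38.84 vs 25.30).
P6: worse on price (83.86 vs 25.30).
P7: worse on price (32.78 vs 25.30).
P9: worse on price (99.78 vs 25.30).
P10: worse on price (99.03 vs 25.30).
No option is at least as good as P8 on every objective and strictly better on one.

No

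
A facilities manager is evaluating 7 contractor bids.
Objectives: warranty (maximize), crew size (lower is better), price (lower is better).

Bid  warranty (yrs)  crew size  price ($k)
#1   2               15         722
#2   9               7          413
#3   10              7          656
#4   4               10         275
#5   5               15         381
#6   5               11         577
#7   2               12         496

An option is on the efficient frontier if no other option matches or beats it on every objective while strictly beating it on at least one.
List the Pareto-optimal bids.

#1: dominated by #2 (warranty 9≥2, crew size 7≤15, price 413≤722).
#2: not dominated.
#3: not dominated (best warranty).
#4: not dominated (best price).
#5: not dominated.
#6: dominated by #2 (warranty 9≥5, crew size 7≤11, price 413≤577).
#7: dominated by #2 (warranty 9≥2, crew size 7≤12, price 413≤496).

#2, #3, #4, #5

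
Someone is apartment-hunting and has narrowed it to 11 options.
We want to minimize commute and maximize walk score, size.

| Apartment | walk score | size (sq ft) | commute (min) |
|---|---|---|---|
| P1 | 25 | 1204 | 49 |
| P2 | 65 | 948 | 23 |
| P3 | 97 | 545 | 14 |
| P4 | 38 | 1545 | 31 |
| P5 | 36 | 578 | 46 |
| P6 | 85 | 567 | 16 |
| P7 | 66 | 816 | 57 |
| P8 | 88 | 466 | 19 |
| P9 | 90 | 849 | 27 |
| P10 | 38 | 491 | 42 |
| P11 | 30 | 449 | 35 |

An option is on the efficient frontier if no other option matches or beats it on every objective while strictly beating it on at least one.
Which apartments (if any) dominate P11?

P2, P3, P4, P6, P8, P9

P2: walk score 65≥30, size 948≥449, commute 23≤35 — dominates P11.
P3: walk score 97≥30, size 545≥449, commute 14≤35 — dominates P11.
P4: walk score 38≥30, size 1545≥449, commute 31≤35 — dominates P11.
P6: walk score 85≥30, size 567≥449, commute 16≤35 — dominates P11.
P8: walk score 88≥30, size 466≥449, commute 19≤35 — dominates P11.
P9: walk score 90≥30, size 849≥449, commute 27≤35 — dominates P11.
Others (P1, P5, P7, P10) are each worse than P11 on at least one objective.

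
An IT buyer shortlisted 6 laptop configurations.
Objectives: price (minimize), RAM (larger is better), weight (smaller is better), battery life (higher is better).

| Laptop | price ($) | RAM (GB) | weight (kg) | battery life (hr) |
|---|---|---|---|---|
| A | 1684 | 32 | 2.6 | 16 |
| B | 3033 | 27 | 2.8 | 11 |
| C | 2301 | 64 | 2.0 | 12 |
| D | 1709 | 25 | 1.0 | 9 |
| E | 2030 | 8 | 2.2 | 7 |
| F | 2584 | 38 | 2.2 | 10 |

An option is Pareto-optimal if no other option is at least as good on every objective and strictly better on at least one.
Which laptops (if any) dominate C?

A: worse on RAM (32 vs 64).
B: worse on price (3033 vs 2301).
D: worse on RAM (25 vs 64).
E: worse on RAM (8 vs 64).
F: worse on price (2584 vs 2301).
No option dominates C.

none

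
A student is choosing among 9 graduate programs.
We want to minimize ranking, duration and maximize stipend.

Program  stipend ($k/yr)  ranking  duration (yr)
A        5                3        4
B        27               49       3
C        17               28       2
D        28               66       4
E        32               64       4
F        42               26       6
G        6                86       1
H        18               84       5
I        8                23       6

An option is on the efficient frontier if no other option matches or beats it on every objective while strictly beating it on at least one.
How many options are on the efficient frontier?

A: not dominated (best ranking).
B: not dominated.
C: not dominated.
D: dominated by E (stipend 32≥28, ranking 64≤66, duration 4≤4).
E: not dominated.
F: not dominated (best stipend).
G: not dominated (best duration).
H: dominated by B (stipend 27≥18, ranking 49≤84, duration 3≤5).
I: not dominated.
Pareto-optimal: A, B, C, E, F, G, I → 7.

7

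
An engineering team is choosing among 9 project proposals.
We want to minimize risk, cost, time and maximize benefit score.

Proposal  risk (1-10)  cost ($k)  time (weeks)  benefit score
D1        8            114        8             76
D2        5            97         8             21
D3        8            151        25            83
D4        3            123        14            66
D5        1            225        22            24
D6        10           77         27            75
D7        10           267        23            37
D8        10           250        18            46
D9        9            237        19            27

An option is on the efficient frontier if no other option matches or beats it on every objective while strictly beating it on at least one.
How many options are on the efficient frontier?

6

D1: not dominated.
D2: not dominated.
D3: not dominated (best benefit score).
D4: not dominated.
D5: not dominated (best risk).
D6: not dominated (best cost).
D7: dominated by D1 (risk 8≤10, cost 114≤267, time 8≤23, benefit score 76≥37).
D8: dominated by D1 (risk 8≤10, cost 114≤250, time 8≤18, benefit score 76≥46).
D9: dominated by D1 (risk 8≤9, cost 114≤237, time 8≤19, benefit score 76≥27).
Pareto-optimal: D1, D2, D3, D4, D5, D6 → 6.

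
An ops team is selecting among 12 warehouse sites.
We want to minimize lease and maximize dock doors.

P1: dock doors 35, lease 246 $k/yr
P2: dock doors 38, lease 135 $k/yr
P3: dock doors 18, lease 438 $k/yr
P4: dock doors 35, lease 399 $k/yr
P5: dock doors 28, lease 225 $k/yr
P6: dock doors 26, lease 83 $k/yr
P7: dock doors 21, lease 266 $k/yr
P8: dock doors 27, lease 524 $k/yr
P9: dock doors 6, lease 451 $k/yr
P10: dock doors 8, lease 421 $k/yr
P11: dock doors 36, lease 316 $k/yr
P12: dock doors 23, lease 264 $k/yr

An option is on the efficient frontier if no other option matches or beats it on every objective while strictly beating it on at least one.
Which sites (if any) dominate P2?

P1: worse on dock doors (35 vs 38).
P3: worse on dock doors (18 vs 38).
P4: worse on dock doors (35 vs 38).
P5: worse on dock doors (28 vs 38).
P6: worse on dock doors (26 vs 38).
P7: worse on dock doors (21 vs 38).
P8: worse on dock doors (27 vs 38).
P9: worse on dock doors (6 vs 38).
P10: worse on dock doors (8 vs 38).
P11: worse on dock doors (36 vs 38).
P12: worse on dock doors (23 vs 38).
No option dominates P2.

none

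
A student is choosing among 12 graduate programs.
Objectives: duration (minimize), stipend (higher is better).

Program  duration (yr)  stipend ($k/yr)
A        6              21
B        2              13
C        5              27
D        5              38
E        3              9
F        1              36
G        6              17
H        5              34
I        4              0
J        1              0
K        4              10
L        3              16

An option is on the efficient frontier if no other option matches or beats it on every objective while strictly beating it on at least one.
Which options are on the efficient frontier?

D, F

A: dominated by C (duration 5≤6, stipend 27≥21).
B: dominated by F (duration 1≤2, stipend 36≥13).
C: dominated by D (duration 5≤5, stipend 38≥27).
D: not dominated (best stipend).
E: dominated by B (duration 2≤3, stipend 13≥9).
F: not dominated.
G: dominated by A (duration 6≤6, stipend 21≥17).
H: dominated by D (duration 5≤5, stipend 38≥34).
I: dominated by B (duration 2≤4, stipend 13≥0).
J: dominated by F (duration 1≤1, stipend 36≥0).
K: dominated by B (duration 2≤4, stipend 13≥10).
L: dominated by F (duration 1≤3, stipend 36≥16).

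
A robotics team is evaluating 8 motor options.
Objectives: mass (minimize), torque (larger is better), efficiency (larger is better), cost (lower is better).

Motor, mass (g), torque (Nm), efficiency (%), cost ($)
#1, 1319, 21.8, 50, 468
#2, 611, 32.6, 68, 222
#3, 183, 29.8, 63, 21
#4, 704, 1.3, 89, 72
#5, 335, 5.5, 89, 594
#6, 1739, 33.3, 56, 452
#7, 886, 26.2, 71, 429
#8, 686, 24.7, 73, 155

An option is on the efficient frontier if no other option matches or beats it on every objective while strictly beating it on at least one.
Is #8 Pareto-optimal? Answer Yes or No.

#1: worse on mass (1319 vs 686).
#2: worse on efficiency (68 vs 73).
#3: worse on efficiency (63 vs 73).
#4: worse on mass (704 vs 686).
#5: worse on torque (5.5 vs 24.7).
#6: worse on mass (1739 vs 686).
#7: worse on mass (886 vs 686).
No option is at least as good as #8 on every objective and strictly better on one.

Yes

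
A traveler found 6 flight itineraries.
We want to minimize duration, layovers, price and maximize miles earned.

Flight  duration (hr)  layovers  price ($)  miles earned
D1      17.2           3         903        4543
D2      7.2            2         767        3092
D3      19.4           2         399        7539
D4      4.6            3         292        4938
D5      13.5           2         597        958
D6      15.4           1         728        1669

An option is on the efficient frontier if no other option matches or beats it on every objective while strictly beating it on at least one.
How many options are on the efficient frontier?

D1: dominated by D4 (duration 4.6≤17.2, layovers 3≤3, price 292≤903, miles earned 4938≥4543).
D2: not dominated.
D3: not dominated (best miles earned).
D4: not dominated (best duration).
D5: not dominated.
D6: not dominated (best layovers).
Pareto-optimal: D2, D3, D4, D5, D6 → 5.

5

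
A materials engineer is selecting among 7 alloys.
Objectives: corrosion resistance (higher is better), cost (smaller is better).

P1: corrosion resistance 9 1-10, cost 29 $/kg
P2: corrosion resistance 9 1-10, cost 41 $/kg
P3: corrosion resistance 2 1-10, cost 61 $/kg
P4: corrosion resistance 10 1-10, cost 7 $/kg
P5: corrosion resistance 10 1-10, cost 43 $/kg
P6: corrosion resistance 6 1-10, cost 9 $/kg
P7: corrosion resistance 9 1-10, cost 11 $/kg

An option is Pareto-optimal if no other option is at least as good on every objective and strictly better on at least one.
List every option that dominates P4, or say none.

P1: worse on corrosion resistance (9 vs 10).
P2: worse on corrosion resistance (9 vs 10).
P3: worse on corrosion resistance (2 vs 10).
P5: worse on cost (43 vs 7).
P6: worse on corrosion resistance (6 vs 10).
P7: worse on corrosion resistance (9 vs 10).
No option dominates P4.

none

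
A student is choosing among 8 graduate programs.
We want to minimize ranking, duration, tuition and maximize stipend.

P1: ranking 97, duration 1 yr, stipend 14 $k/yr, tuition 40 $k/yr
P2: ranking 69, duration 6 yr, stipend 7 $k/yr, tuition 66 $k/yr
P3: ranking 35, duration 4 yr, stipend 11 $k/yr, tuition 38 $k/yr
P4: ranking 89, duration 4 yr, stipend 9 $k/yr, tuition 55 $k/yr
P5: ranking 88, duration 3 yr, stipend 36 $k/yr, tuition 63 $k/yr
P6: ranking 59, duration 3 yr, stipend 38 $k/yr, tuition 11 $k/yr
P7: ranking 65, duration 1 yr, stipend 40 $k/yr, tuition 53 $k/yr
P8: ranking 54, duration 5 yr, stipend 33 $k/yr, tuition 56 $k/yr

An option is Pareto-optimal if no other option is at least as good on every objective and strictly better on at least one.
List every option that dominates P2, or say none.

P3: ranking 35≤69, duration 4≤6, stipend 11≥7, tuition 38≤66 — dominates P2.
P6: ranking 59≤69, duration 3≤6, stipend 38≥7, tuition 11≤66 — dominates P2.
P7: ranking 65≤69, duration 1≤6, stipend 40≥7, tuition 53≤66 — dominates P2.
P8: ranking 54≤69, duration 5≤6, stipend 33≥7, tuition 56≤66 — dominates P2.
Others (P1, P4, P5) are each worse than P2 on at least one objective.

P3, P6, P7, P8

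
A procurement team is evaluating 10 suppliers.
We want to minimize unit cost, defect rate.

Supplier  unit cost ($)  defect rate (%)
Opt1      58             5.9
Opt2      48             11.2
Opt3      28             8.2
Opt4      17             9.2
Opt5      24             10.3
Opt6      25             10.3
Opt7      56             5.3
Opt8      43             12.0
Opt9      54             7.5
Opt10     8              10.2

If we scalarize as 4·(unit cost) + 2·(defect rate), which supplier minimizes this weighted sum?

Opt1: 4·58 + 2·5.9 = 243.8
Opt2: 4·48 + 2·11.2 = 214.4
Opt3: 4·28 + 2·8.2 = 128.4
Opt4: 4·17 + 2·9.2 = 86.4
Opt5: 4·24 + 2·10.3 = 116.6
Opt6: 4·25 + 2·10.3 = 120.6
Opt7: 4·56 + 2·5.3 = 234.6
Opt8: 4·43 + 2·12.0 = 196.0
Opt9: 4·54 + 2·7.5 = 231.0
Opt10: 4·8 + 2·10.2 = 52.4
Lowest: Opt10 at 52.4.

Opt10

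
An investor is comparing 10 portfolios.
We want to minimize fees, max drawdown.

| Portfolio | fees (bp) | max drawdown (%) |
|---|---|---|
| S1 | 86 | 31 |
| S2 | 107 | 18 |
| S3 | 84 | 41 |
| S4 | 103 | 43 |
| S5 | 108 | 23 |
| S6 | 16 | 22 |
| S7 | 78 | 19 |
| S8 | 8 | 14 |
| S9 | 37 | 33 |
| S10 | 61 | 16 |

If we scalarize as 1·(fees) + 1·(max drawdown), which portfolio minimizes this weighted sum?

S1: 1·86 + 1·31 = 117
S2: 1·107 + 1·18 = 125
S3: 1·84 + 1·41 = 125
S4: 1·103 + 1·43 = 146
S5: 1·108 + 1·23 = 131
S6: 1·16 + 1·22 = 38
S7: 1·78 + 1·19 = 97
S8: 1·8 + 1·14 = 22
S9: 1·37 + 1·33 = 70
S10: 1·61 + 1·16 = 77
Lowest: S8 at 22.

S8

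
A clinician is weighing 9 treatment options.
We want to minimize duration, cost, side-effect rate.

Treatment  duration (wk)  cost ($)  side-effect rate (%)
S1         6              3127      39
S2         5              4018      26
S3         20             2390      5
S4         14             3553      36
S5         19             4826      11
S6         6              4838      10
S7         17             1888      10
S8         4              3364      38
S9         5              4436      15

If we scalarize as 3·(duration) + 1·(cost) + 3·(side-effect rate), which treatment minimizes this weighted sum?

S7

S1: 3·6 + 1·3127 + 3·39 = 3262
S2: 3·5 + 1·4018 + 3·26 = 4111
S3: 3·20 + 1·2390 + 3·5 = 2465
S4: 3·14 + 1·3553 + 3·36 = 3703
S5: 3·19 + 1·4826 + 3·11 = 4916
S6: 3·6 + 1·4838 + 3·10 = 4886
S7: 3·17 + 1·1888 + 3·10 = 1969
S8: 3·4 + 1·3364 + 3·38 = 3490
S9: 3·5 + 1·4436 + 3·15 = 4496
Lowest: S7 at 1969.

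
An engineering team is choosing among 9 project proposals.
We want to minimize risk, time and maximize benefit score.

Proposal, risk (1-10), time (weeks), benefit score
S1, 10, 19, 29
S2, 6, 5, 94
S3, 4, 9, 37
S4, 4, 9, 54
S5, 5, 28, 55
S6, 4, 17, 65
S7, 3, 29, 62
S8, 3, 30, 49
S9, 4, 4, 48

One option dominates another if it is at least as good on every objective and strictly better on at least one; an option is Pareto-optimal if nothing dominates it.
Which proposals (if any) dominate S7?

none

S1: worse on risk (10 vs 3).
S2: worse on risk (6 vs 3).
S3: worse on risk (4 vs 3).
S4: worse on risk (4 vs 3).
S5: worse on risk (5 vs 3).
S6: worse on risk (4 vs 3).
S8: worse on time (30 vs 29).
S9: worse on risk (4 vs 3).
No option dominates S7.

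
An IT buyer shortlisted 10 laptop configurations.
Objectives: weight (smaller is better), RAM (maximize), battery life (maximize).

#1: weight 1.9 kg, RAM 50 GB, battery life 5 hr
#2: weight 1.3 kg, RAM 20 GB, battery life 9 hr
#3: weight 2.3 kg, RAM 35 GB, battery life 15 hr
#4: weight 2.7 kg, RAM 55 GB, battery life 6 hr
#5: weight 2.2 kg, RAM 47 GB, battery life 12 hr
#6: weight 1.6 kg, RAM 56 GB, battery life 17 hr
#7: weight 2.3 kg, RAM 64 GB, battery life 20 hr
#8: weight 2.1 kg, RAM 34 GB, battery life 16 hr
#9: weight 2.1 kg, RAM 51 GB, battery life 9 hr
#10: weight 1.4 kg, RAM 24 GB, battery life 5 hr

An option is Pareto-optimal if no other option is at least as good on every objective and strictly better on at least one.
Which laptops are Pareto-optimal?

#2, #6, #7, #10

#1: dominated by #6 (weight 1.6≤1.9, RAM 56≥50, battery life 17≥5).
#2: not dominated (best weight).
#3: dominated by #6 (weight 1.6≤2.3, RAM 56≥35, battery life 17≥15).
#4: dominated by #6 (weight 1.6≤2.7, RAM 56≥55, battery life 17≥6).
#5: dominated by #6 (weight 1.6≤2.2, RAM 56≥47, battery life 17≥12).
#6: not dominated.
#7: not dominated (best RAM).
#8: dominated by #6 (weight 1.6≤2.1, RAM 56≥34, battery life 17≥16).
#9: dominated by #6 (weight 1.6≤2.1, RAM 56≥51, battery life 17≥9).
#10: not dominated.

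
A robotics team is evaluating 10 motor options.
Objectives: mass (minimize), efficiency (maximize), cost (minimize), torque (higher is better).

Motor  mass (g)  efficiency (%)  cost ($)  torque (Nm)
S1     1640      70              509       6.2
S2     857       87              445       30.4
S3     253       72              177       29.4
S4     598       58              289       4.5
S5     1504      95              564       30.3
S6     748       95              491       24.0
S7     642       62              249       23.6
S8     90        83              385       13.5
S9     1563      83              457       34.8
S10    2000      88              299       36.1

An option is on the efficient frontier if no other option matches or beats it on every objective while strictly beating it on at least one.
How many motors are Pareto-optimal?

7

S1: dominated by S2 (mass 857≤1640, efficiency 87≥70, cost 445≤509, torque 30.4≥6.2).
S2: not dominated.
S3: not dominated (best cost).
S4: dominated by S3 (mass 253≤598, efficiency 72≥58, cost 177≤289, torque 29.4≥4.5).
S5: not dominated.
S6: not dominated.
S7: dominated by S3 (mass 253≤642, efficiency 72≥62, cost 177≤249, torque 29.4≥23.6).
S8: not dominated (best mass).
S9: not dominated.
S10: not dominated (best torque).
Pareto-optimal: S2, S3, S5, S6, S8, S9, S10 → 7.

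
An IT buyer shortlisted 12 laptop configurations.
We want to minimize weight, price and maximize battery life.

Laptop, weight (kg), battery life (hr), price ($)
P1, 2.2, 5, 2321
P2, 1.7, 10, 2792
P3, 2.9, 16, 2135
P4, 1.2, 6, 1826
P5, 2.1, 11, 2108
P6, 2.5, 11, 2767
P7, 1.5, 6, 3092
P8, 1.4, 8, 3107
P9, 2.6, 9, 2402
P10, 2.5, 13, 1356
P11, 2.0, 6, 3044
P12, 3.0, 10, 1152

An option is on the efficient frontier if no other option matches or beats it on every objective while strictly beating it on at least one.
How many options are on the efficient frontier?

7

P1: dominated by P4 (weight 1.2≤2.2, battery life 6≥5, price 1826≤2321).
P2: not dominated.
P3: not dominated (best battery life).
P4: not dominated (best weight).
P5: not dominated.
P6: dominated by P5 (weight 2.1≤2.5, battery life 11≥11, price 2108≤2767).
P7: dominated by P4 (weight 1.2≤1.5, battery life 6≥6, price 1826≤3092).
P8: not dominated.
P9: dominated by P5 (weight 2.1≤2.6, battery life 11≥9, price 2108≤2402).
P10: not dominated.
P11: dominated by P2 (weight 1.7≤2.0, battery life 10≥6, price 2792≤3044).
P12: not dominated (best price).
Pareto-optimal: P2, P3, P4, P5, P8, P10, P12 → 7.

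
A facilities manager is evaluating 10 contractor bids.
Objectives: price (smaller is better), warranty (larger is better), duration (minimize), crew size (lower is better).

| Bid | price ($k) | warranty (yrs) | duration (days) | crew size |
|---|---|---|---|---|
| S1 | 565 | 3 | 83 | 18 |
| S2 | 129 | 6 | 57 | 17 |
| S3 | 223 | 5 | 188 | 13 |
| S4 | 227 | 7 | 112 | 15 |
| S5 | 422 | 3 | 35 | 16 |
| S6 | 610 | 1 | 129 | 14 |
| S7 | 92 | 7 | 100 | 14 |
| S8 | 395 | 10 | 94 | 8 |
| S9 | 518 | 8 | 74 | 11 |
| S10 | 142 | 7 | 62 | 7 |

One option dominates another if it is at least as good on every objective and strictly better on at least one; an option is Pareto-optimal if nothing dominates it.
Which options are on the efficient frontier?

S2, S5, S7, S8, S9, S10

S1: dominated by S2 (price 129≤565, warranty 6≥3, duration 57≤83, crew size 17≤18).
S2: not dominated.
S3: dominated by S10 (price 142≤223, warranty 7≥5, duration 62≤188, crew size 7≤13).
S4: dominated by S7 (price 92≤227, warranty 7≥7, duration 100≤112, crew size 14≤15).
S5: not dominated (best duration).
S6: dominated by S7 (price 92≤610, warranty 7≥1, duration 100≤129, crew size 14≤14).
S7: not dominated (best price).
S8: not dominated (best warranty).
S9: not dominated.
S10: not dominated (best crew size).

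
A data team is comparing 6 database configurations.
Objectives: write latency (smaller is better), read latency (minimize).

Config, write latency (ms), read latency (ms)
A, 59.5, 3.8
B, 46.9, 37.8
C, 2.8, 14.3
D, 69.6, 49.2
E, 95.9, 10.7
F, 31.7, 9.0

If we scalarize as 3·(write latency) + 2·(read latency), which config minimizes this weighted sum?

A: 3·59.5 + 2·3.8 = 186.1
B: 3·46.9 + 2·37.8 = 216.3
C: 3·2.8 + 2·14.3 = 37.0
D: 3·69.6 + 2·49.2 = 307.2
E: 3·95.9 + 2·10.7 = 309.1
F: 3·31.7 + 2·9.0 = 113.1
Lowest: C at 37.0.

C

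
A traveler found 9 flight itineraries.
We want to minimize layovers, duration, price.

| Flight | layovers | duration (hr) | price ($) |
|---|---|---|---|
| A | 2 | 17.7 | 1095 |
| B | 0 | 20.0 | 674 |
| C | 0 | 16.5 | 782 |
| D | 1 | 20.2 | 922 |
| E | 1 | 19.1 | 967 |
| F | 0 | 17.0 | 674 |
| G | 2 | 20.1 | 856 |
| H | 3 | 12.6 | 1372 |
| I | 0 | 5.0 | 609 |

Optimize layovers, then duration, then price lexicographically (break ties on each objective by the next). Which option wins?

First minimize layovers: best is 0, kept {B, C, F, I}.
Then minimize duration: best is 5.0, kept {I}.

I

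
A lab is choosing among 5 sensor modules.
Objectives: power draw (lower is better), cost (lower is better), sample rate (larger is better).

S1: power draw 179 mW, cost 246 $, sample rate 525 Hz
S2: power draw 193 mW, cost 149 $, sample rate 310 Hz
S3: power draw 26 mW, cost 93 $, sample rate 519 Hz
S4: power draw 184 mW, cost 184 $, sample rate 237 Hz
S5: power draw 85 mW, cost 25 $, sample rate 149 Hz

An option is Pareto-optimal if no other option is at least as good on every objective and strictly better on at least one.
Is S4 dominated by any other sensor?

Yes

S3 vs S4: power draw 26≤184, cost 93≤184, sample rate 519≥237 — S3 is at least as good on every objective and strictly better on at least one, so S3 dominates S4.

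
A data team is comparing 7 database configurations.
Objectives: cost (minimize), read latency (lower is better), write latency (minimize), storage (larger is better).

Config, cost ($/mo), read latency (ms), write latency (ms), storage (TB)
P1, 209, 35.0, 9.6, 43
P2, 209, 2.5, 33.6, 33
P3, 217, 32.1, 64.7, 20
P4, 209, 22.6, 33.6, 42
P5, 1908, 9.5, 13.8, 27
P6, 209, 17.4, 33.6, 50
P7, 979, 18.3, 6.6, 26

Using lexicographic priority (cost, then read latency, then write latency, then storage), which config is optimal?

First minimize cost: best is 209, kept {P1, P2, P4, P6}.
Then minimize read latency: best is 2.5, kept {P2}.

P2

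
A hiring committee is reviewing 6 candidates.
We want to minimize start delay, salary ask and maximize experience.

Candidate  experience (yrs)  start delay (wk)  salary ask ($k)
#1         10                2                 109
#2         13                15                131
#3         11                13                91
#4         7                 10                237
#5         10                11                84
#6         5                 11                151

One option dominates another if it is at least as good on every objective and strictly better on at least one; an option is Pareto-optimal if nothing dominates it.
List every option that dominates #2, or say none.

#1: worse on experience (10 vs 13).
#3: worse on experience (11 vs 13).
#4: worse on experience (7 vs 13).
#5: worse on experience (10 vs 13).
#6: worse on experience (5 vs 13).
No option dominates #2.

none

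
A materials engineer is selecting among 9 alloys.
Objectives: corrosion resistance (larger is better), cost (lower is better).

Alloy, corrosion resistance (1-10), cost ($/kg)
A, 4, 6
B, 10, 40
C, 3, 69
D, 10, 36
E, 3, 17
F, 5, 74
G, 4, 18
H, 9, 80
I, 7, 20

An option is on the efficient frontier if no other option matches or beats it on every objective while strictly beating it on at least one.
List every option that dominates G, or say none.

A: corrosion resistance 4≥4, cost 6≤18 — dominates G.
Others (B, C, D, E, F, H, I) are each worse than G on at least one objective.

A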